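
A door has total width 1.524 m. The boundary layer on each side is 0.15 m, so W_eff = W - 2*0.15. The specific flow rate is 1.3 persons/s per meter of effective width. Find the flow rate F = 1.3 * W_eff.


W_eff = 1.524 - 0.30 = 1.224 m
F = 1.3 * 1.224 = 1.5912 persons/s

1.5912 persons/s


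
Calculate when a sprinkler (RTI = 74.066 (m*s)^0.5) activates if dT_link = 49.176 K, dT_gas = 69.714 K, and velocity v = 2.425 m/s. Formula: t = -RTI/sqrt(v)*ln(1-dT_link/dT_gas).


dT_link/dT_gas = 0.70540
ln(1 - 0.70540) = -1.2221
t = -74.066 / sqrt(2.425) * -1.2221 = 58.127 s

58.127 s


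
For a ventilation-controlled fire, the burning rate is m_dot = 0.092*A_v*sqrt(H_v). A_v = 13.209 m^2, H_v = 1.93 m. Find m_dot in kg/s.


sqrt(H_v) = 1.3892
m_dot = 0.092 * 13.209 * 1.3892 = 1.6882 kg/s

1.6882 kg/s


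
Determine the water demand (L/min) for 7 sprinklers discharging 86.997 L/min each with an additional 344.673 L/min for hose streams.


Sprinkler demand = 7 * 86.997 = 608.979 L/min
Total = 608.979 + 344.673 = 953.652 L/min

953.652 L/min


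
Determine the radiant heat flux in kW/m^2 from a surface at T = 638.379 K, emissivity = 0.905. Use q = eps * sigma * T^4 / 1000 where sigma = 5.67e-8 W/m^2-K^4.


T^4 = 1.6608e+11
q = 0.905 * 5.67e-8 * 1.6608e+11 / 1000 = 8.5221 kW/m^2

8.5221 kW/m^2


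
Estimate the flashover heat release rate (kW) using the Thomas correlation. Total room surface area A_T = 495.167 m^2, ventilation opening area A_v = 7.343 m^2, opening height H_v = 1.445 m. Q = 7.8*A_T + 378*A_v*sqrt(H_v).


7.8*A_T = 3862.3
sqrt(H_v) = 1.2021
378*A_v*sqrt(H_v) = 3336.6
Q = 3862.3 + 3336.6 = 7198.9 kW

7198.9 kW


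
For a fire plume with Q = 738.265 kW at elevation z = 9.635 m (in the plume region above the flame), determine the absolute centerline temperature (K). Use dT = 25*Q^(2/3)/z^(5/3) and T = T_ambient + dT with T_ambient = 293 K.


Q^(2/3) = 81.685
z^(5/3) = 43.627
dT = 25 * 81.685 / 43.627 = 46.809 K
T = 293 + 46.809 = 339.81 K

339.81 K


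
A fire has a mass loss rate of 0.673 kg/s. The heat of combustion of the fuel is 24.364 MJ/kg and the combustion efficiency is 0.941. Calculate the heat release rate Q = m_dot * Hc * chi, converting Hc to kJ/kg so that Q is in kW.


Hc = 24.364 MJ/kg = 24.364 * 1000 kJ/kg = 24364 kJ/kg
Q = 0.673 kg/s * 24364 kJ/kg * 0.941 = 15430 kW

15430 kW


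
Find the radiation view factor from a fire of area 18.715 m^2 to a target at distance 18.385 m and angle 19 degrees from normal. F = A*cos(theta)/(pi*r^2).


cos(19 deg) = 0.94552
pi*r^2 = 1061.9
F = 18.715 * 0.94552 / 1061.9 = 0.016664

0.016664


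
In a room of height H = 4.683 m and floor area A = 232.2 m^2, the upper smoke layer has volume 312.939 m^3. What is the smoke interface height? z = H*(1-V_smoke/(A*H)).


V/(A*H) = 0.28779
1 - 0.28779 = 0.71221
z = 4.683 * 0.71221 = 3.3353 m

3.3353 m


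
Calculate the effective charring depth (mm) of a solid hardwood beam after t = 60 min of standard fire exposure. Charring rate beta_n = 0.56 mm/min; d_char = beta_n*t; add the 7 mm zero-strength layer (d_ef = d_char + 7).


d_char = 0.56 * 60 = 33.6 mm
d_ef = 33.6 + 1.0*7 = 40.6 mm

40.6 mm


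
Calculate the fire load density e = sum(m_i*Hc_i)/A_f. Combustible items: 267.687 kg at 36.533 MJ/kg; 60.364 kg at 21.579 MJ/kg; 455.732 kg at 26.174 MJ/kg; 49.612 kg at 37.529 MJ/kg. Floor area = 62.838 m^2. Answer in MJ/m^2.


Total energy = 267.687*36.533 + 60.364*21.579 + 455.732*26.174 + 49.612*37.529
= 9779.409 + 1302.595 + 11928.33 + 1861.889
= 24872.22 MJ
e = 24872.22 / 62.838 = 395.81 MJ/m^2

395.81 MJ/m^2


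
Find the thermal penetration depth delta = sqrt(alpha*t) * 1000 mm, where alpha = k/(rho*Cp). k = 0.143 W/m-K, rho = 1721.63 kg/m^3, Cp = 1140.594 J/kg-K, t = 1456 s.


alpha = 0.143 / (1721.63 * 1140.594) = 7.2822e-08 m^2/s
alpha * t = 0.00010603
delta = sqrt(0.00010603) * 1000 = 10.297 mm

10.297 mm


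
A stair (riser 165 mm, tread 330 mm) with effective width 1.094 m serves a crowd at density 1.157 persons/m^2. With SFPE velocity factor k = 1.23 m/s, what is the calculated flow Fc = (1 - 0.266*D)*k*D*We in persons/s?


1 - 0.266*D = 1 - 0.266*1.157 = 0.69224
Fs = 0.69224 * 1.23 * 1.157 = 0.98513 persons/(s*m)
Fc = 0.98513 * 1.094 = 1.0777 persons/s

1.0777 persons/s


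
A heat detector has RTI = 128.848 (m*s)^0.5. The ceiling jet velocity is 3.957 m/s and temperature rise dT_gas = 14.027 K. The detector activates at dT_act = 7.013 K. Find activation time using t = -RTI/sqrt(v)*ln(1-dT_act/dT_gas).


dT_act/dT_gas = 0.49996
ln(1 - 0.49996) = -0.69308
t = -128.848 / sqrt(3.957) * -0.69308 = 44.893 s

44.893 s


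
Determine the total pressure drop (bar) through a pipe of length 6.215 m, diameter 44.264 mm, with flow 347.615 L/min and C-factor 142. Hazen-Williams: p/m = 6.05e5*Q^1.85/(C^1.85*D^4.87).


Q^1.85 = 50238
C^1.85 = 9588.1
D^4.87 = 1.0382e+08
p/m = 0.030534 bar/m
p_total = 0.030534 * 6.215 = 0.18977 bar

0.18977 bar


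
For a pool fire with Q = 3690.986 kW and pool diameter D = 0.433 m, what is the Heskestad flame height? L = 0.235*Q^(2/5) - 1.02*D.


Q^(2/5) = 26.721
0.235 * Q^(2/5) = 6.2795
1.02 * D = 0.44166
L = 5.8378 m

5.8378 m


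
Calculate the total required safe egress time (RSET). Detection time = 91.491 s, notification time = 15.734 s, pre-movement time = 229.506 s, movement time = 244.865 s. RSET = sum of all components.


Total = 91.491 + 15.734 + 229.506 + 244.865 = 581.596 s

581.596 s


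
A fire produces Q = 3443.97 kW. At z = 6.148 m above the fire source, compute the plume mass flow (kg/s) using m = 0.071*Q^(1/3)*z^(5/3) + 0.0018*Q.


Q^(1/3) = 15.101
z^(5/3) = 20.633
First term = 0.071 * 15.101 * 20.633 = 22.123
Second term = 0.0018 * 3443.97 = 6.1991
m = 28.322 kg/s

28.322 kg/s


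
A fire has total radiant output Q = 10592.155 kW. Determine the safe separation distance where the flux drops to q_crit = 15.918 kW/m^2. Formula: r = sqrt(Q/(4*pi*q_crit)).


4*pi*q_crit = 200.03
Q/(4*pi*q_crit) = 52.952
r = sqrt(52.952) = 7.2768 m

7.2768 m


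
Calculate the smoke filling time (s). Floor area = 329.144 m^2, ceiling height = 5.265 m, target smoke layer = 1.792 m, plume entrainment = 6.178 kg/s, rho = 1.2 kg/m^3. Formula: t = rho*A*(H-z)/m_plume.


H - z = 3.473 m
t = 1.2 * 329.144 * 3.473 / 6.178 = 222.04 s

222.04 s


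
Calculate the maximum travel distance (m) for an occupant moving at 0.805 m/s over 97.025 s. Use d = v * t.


d = 0.805 * 97.025 = 78.105 m

78.105 m


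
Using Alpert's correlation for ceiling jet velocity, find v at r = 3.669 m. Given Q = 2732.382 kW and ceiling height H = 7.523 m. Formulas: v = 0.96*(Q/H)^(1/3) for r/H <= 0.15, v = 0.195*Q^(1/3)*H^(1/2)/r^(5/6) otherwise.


r/H = 3.669 / 7.523 = 0.48770
r/H > 0.15, so v = 0.195*Q^(1/3)*H^(1/2)/r^(5/6)
Q^(1/3) = 13.980
H^(1/2) = 2.7428
r^(5/6) = 2.9543
v = 0.195 * 13.980 * 2.7428 / 2.9543 = 2.5310 m/s

2.5310 m/s


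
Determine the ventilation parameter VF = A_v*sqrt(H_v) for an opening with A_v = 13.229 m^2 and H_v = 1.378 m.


sqrt(H_v) = 1.1739
VF = 13.229 * 1.1739 = 15.529 m^(5/2)

15.529 m^(5/2)


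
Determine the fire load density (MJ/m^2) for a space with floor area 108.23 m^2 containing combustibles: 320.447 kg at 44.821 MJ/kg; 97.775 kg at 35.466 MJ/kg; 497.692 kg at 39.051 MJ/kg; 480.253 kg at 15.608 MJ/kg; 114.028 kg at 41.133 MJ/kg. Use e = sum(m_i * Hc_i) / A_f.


Total energy = 320.447*44.821 + 97.775*35.466 + 497.692*39.051 + 480.253*15.608 + 114.028*41.133
= 14362.75 + 3467.688 + 19435.37 + 7495.789 + 4690.314
= 49451.92 MJ
e = 49451.92 / 108.23 = 456.92 MJ/m^2

456.92 MJ/m^2


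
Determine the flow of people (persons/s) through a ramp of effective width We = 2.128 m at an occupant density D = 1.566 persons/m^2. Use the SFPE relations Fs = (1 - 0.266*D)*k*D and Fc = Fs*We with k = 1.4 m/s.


1 - 0.266*D = 1 - 0.266*1.566 = 0.58344
Fs = 0.58344 * 1.4 * 1.566 = 1.2791 persons/(s*m)
Fc = 1.2791 * 2.128 = 2.7220 persons/s

2.7220 persons/s


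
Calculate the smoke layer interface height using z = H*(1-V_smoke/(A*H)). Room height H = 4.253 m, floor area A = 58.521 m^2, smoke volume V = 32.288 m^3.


V/(A*H) = 0.12973
1 - 0.12973 = 0.87027
z = 4.253 * 0.87027 = 3.7013 m

3.7013 m


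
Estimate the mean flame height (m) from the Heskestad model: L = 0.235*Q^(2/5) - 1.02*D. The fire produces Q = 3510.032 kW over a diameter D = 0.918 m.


Q^(2/5) = 26.189
0.235 * Q^(2/5) = 6.1545
1.02 * D = 0.93636
L = 5.2181 m

5.2181 m


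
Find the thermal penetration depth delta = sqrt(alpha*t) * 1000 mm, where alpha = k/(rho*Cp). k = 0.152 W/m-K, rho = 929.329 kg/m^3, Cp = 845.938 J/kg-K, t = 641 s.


alpha = 0.152 / (929.329 * 845.938) = 1.9335e-07 m^2/s
alpha * t = 0.00012393
delta = sqrt(0.00012393) * 1000 = 11.133 mm

11.133 mm


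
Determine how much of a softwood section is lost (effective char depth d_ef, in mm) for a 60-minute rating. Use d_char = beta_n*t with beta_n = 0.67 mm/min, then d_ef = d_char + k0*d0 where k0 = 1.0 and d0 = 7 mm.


d_char = 0.67 * 60 = 40.2 mm
d_ef = 40.2 + 1.0*7 = 47.2 mm

47.2 mm


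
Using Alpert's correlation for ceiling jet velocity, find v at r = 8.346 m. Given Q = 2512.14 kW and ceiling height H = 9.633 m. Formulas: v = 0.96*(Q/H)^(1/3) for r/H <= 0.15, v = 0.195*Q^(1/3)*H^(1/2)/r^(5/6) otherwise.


r/H = 8.346 / 9.633 = 0.86640
r/H > 0.15, so v = 0.195*Q^(1/3)*H^(1/2)/r^(5/6)
Q^(1/3) = 13.594
H^(1/2) = 3.1037
r^(5/6) = 5.8600
v = 0.195 * 13.594 * 3.1037 / 5.8600 = 1.4040 m/s

1.4040 m/s


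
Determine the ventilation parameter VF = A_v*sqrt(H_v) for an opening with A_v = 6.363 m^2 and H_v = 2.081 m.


sqrt(H_v) = 1.4426
VF = 6.363 * 1.4426 = 9.1791 m^(5/2)

9.1791 m^(5/2)


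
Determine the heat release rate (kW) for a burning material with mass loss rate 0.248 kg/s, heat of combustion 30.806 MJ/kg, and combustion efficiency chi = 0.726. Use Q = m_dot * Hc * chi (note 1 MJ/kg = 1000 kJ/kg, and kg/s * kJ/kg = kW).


Hc = 30.806 MJ/kg = 30.806 * 1000 kJ/kg = 30806 kJ/kg
Q = 0.248 kg/s * 30806 kJ/kg * 0.726 = 5546.6 kW

5546.6 kW


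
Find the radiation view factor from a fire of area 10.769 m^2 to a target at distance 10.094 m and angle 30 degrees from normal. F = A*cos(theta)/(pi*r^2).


cos(30 deg) = 0.86603
pi*r^2 = 320.09
F = 10.769 * 0.86603 / 320.09 = 0.029136

0.029136


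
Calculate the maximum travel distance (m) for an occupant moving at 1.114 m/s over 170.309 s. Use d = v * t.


d = 1.114 * 170.309 = 189.72 m

189.72 m


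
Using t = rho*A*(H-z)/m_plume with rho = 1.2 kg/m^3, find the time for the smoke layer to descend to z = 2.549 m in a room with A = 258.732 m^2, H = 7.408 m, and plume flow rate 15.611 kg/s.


H - z = 4.859 m
t = 1.2 * 258.732 * 4.859 / 15.611 = 96.638 s

96.638 s


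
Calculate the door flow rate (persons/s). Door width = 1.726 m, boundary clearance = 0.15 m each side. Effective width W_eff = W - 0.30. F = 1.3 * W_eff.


W_eff = 1.726 - 0.30 = 1.426 m
F = 1.3 * 1.426 = 1.8538 persons/s

1.8538 persons/s


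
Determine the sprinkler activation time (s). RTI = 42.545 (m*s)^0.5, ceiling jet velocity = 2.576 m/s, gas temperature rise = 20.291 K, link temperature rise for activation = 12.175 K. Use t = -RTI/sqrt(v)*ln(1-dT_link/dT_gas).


dT_link/dT_gas = 0.60002
ln(1 - 0.60002) = -0.91634
t = -42.545 / sqrt(2.576) * -0.91634 = 24.290 s

24.290 s


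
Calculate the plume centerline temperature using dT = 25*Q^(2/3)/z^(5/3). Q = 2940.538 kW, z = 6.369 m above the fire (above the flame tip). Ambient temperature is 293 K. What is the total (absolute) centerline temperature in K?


Q^(2/3) = 205.25
z^(5/3) = 21.884
dT = 25 * 205.25 / 21.884 = 234.48 K
T = 293 + 234.48 = 527.48 K

527.48 K


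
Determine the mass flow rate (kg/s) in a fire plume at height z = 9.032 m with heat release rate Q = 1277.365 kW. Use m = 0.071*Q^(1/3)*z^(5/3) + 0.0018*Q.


Q^(1/3) = 10.850
z^(5/3) = 39.172
First term = 0.071 * 10.850 * 39.172 = 30.177
Second term = 0.0018 * 1277.365 = 2.2993
m = 32.476 kg/s

32.476 kg/s


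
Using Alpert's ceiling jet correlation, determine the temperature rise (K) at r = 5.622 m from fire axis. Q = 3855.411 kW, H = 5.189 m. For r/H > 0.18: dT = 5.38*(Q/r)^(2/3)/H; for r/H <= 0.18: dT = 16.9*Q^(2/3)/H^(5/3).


r/H = 5.622 / 5.189 = 1.0834
r/H > 0.18, so dT = 5.38*(Q/r)^(2/3)/H
Q/r = 685.77
(Q/r)^(2/3) = 77.765
dT = 5.38 * 77.765 / 5.189 = 80.628 K

80.628 K


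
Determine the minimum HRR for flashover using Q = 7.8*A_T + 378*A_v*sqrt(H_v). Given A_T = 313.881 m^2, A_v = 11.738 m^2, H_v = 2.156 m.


7.8*A_T = 2448.3
sqrt(H_v) = 1.4683
378*A_v*sqrt(H_v) = 6514.9
Q = 2448.3 + 6514.9 = 8963.2 kW

8963.2 kW


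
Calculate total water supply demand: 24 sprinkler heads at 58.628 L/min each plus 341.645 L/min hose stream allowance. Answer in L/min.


Sprinkler demand = 24 * 58.628 = 1407.072 L/min
Total = 1407.072 + 341.645 = 1748.717 L/min

1748.717 L/min


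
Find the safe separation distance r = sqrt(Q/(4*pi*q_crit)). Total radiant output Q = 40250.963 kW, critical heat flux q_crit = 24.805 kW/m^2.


4*pi*q_crit = 311.71
Q/(4*pi*q_crit) = 129.13
r = sqrt(129.13) = 11.364 m

11.364 m


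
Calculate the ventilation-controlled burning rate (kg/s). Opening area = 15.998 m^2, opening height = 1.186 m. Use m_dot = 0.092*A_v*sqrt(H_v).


sqrt(H_v) = 1.0890
m_dot = 0.092 * 15.998 * 1.0890 = 1.6029 kg/s

1.6029 kg/s


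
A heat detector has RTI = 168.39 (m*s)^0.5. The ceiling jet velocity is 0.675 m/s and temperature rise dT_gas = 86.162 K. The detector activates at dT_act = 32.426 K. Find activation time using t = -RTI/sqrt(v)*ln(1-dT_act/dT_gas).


dT_act/dT_gas = 0.37634
ln(1 - 0.37634) = -0.47215
t = -168.39 / sqrt(0.675) * -0.47215 = 96.770 s

96.770 s


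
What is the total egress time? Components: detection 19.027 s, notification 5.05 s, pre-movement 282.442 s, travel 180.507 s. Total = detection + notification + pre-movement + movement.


Total = 19.027 + 5.05 + 282.442 + 180.507 = 487.026 s

487.026 s


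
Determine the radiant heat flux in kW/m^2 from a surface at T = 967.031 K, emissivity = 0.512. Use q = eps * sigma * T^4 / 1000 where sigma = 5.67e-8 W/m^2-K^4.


T^4 = 8.7450e+11
q = 0.512 * 5.67e-8 * 8.7450e+11 / 1000 = 25.387 kW/m^2

25.387 kW/m^2


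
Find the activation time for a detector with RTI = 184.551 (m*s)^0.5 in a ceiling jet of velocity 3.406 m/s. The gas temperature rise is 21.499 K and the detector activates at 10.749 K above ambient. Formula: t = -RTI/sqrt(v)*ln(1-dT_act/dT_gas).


dT_act/dT_gas = 0.49998
ln(1 - 0.49998) = -0.69310
t = -184.551 / sqrt(3.406) * -0.69310 = 69.309 s

69.309 s


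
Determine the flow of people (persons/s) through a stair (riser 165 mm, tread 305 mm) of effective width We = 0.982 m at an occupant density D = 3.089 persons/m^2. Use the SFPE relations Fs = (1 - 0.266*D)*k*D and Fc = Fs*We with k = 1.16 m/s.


1 - 0.266*D = 1 - 0.266*3.089 = 0.17833
Fs = 0.17833 * 1.16 * 3.089 = 0.63898 persons/(s*m)
Fc = 0.63898 * 0.982 = 0.62748 persons/s

0.62748 persons/s


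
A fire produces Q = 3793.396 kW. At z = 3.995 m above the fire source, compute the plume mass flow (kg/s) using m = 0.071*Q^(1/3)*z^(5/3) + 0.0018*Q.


Q^(1/3) = 15.596
z^(5/3) = 10.058
First term = 0.071 * 15.596 * 10.058 = 11.138
Second term = 0.0018 * 3793.396 = 6.8281
m = 17.966 kg/s

17.966 kg/s


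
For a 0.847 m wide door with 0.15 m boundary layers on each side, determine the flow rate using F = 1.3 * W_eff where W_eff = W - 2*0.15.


W_eff = 0.847 - 0.30 = 0.547 m
F = 1.3 * 0.547 = 0.71110 persons/s

0.71110 persons/s


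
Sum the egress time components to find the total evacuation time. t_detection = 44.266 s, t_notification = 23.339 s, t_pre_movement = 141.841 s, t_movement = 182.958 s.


Total = 44.266 + 23.339 + 141.841 + 182.958 = 392.404 s

392.404 s


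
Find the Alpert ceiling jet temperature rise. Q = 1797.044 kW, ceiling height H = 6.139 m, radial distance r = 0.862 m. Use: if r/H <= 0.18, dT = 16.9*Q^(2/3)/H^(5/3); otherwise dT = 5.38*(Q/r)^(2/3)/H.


r/H = 0.862 / 6.139 = 0.14041
r/H <= 0.18, so dT = 16.9*Q^(2/3)/H^(5/3)
Q^(2/3) = 147.81
H^(5/3) = 20.582
dT = 16.9 * 147.81 / 20.582 = 121.37 K

121.37 K


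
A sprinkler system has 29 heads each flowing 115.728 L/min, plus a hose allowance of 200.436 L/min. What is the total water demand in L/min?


Sprinkler demand = 29 * 115.728 = 3356.112 L/min
Total = 3356.112 + 200.436 = 3556.548 L/min

3556.548 L/min


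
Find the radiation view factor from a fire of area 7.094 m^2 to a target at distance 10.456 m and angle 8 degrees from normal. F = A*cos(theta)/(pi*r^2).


cos(8 deg) = 0.99027
pi*r^2 = 343.46
F = 7.094 * 0.99027 / 343.46 = 0.020453

0.020453


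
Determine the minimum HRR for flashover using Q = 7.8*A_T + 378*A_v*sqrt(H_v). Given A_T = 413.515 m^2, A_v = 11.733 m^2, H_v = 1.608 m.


7.8*A_T = 3225.417
sqrt(H_v) = 1.2681
378*A_v*sqrt(H_v) = 5624.0
Q = 3225.417 + 5624.0 = 8849.4 kW

8849.4 kW


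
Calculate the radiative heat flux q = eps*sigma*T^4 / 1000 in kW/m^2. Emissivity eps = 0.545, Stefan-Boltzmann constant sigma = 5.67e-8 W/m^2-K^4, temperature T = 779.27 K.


T^4 = 3.6877e+11
q = 0.545 * 5.67e-8 * 3.6877e+11 / 1000 = 11.395 kW/m^2

11.395 kW/m^2


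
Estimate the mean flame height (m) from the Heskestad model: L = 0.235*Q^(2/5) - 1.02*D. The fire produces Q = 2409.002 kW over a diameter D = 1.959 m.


Q^(2/5) = 22.529
0.235 * Q^(2/5) = 5.2942
1.02 * D = 1.9982
L = 3.2960 m

3.2960 m


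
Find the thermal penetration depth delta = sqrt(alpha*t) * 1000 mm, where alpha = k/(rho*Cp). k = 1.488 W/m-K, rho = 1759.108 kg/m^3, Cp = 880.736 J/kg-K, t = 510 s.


alpha = 1.488 / (1759.108 * 880.736) = 9.6043e-07 m^2/s
alpha * t = 0.00048982
delta = sqrt(0.00048982) * 1000 = 22.132 mm

22.132 mm


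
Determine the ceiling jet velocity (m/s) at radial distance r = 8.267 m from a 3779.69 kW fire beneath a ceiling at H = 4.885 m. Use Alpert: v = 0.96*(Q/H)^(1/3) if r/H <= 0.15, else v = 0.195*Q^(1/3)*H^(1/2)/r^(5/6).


r/H = 8.267 / 4.885 = 1.6923
r/H > 0.15, so v = 0.195*Q^(1/3)*H^(1/2)/r^(5/6)
Q^(1/3) = 15.577
H^(1/2) = 2.2102
r^(5/6) = 5.8138
v = 0.195 * 15.577 * 2.2102 / 5.8138 = 1.1548 m/s

1.1548 m/s


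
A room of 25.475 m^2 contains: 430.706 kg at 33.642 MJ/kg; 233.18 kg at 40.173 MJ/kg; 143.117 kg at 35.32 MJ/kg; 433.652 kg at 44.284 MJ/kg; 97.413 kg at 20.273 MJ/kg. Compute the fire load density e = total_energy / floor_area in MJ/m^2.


Total energy = 430.706*33.642 + 233.18*40.173 + 143.117*35.32 + 433.652*44.284 + 97.413*20.273
= 14489.81 + 9367.540 + 5054.892 + 19203.85 + 1974.854
= 50090.94 MJ
e = 50090.94 / 25.475 = 1966.3 MJ/m^2

1966.3 MJ/m^2


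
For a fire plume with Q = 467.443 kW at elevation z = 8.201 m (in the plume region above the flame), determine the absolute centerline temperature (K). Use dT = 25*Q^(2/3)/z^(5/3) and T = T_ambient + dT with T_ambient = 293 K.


Q^(2/3) = 60.231
z^(5/3) = 33.351
dT = 25 * 60.231 / 33.351 = 45.149 K
T = 293 + 45.149 = 338.15 K

338.15 K


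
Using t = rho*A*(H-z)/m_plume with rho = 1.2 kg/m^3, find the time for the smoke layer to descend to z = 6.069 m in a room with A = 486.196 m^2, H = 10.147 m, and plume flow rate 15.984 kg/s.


H - z = 4.078 m
t = 1.2 * 486.196 * 4.078 / 15.984 = 148.85 s

148.85 s


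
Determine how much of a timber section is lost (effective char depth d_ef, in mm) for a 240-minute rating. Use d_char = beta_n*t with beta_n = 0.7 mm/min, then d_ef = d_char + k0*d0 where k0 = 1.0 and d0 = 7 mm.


d_char = 0.7 * 240 = 168 mm
d_ef = 168 + 1.0*7 = 175 mm

175 mm


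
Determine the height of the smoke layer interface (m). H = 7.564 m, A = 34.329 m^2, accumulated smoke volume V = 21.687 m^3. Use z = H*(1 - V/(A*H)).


V/(A*H) = 0.083519
1 - 0.083519 = 0.91648
z = 7.564 * 0.91648 = 6.9323 m

6.9323 m


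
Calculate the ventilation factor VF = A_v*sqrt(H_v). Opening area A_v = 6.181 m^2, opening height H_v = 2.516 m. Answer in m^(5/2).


sqrt(H_v) = 1.5862
VF = 6.181 * 1.5862 = 9.8042 m^(5/2)

9.8042 m^(5/2)


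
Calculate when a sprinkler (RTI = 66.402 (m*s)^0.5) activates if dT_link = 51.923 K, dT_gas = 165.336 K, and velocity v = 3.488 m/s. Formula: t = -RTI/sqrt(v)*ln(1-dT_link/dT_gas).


dT_link/dT_gas = 0.31405
ln(1 - 0.31405) = -0.37694
t = -66.402 / sqrt(3.488) * -0.37694 = 13.402 s

13.402 s


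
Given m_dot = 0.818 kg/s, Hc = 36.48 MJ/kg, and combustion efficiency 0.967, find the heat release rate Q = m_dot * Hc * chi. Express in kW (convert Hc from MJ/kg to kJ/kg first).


Hc = 36.48 MJ/kg = 36.48 * 1000 kJ/kg = 36480 kJ/kg
Q = 0.818 kg/s * 36480 kJ/kg * 0.967 = 28856 kW

28856 kW


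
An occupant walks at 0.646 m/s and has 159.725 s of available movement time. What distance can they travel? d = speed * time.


d = 0.646 * 159.725 = 103.18 m

103.18 m


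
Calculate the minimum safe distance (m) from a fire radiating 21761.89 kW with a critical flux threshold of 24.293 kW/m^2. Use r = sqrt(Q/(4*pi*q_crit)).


4*pi*q_crit = 305.27
Q/(4*pi*q_crit) = 71.286
r = sqrt(71.286) = 8.4431 m

8.4431 m


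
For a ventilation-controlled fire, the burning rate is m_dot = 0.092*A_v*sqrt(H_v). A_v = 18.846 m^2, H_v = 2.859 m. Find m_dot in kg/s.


sqrt(H_v) = 1.6909
m_dot = 0.092 * 18.846 * 1.6909 = 2.9317 kg/s

2.9317 kg/s


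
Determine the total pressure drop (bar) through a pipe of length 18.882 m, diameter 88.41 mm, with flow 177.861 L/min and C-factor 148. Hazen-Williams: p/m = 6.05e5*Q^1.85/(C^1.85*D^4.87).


Q^1.85 = 14543
C^1.85 = 10351
D^4.87 = 3.0162e+09
p/m = 0.00028181 bar/m
p_total = 0.00028181 * 18.882 = 0.0053212 bar

0.0053212 bar


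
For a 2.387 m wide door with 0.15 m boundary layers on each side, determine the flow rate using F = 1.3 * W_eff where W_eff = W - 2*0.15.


W_eff = 2.387 - 0.30 = 2.087 m
F = 1.3 * 2.087 = 2.7131 persons/s

2.7131 persons/s


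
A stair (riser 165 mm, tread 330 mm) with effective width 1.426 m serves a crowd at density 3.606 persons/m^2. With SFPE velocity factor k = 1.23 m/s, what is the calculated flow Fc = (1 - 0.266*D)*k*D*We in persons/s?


1 - 0.266*D = 1 - 0.266*3.606 = 0.040804
Fs = 0.040804 * 1.23 * 3.606 = 0.18098 persons/(s*m)
Fc = 0.18098 * 1.426 = 0.25808 persons/s

0.25808 persons/s


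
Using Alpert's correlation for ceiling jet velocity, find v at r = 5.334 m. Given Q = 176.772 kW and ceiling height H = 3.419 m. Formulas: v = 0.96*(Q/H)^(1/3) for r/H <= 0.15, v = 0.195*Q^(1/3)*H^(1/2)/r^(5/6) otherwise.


r/H = 5.334 / 3.419 = 1.5601
r/H > 0.15, so v = 0.195*Q^(1/3)*H^(1/2)/r^(5/6)
Q^(1/3) = 5.6123
H^(1/2) = 1.8491
r^(5/6) = 4.0353
v = 0.195 * 5.6123 * 1.8491 / 4.0353 = 0.50147 m/s

0.50147 m/s


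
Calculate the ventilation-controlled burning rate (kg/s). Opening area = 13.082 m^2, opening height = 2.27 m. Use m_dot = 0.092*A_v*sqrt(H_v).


sqrt(H_v) = 1.5067
m_dot = 0.092 * 13.082 * 1.5067 = 1.8133 kg/s

1.8133 kg/s


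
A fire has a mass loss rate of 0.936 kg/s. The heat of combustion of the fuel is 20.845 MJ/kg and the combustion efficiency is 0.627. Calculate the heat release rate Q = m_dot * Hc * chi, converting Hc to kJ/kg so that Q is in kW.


Hc = 20.845 MJ/kg = 20.845 * 1000 kJ/kg = 20845 kJ/kg
Q = 0.936 kg/s * 20845 kJ/kg * 0.627 = 12233 kW

12233 kW


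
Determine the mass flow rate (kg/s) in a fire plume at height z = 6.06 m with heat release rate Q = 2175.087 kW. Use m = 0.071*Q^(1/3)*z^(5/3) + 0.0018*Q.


Q^(1/3) = 12.957
z^(5/3) = 20.143
First term = 0.071 * 12.957 * 20.143 = 18.530
Second term = 0.0018 * 2175.087 = 3.9152
m = 22.445 kg/s

22.445 kg/s


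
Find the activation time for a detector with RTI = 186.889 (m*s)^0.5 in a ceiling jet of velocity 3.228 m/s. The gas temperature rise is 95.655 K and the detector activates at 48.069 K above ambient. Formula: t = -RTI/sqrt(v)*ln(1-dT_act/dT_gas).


dT_act/dT_gas = 0.50252
ln(1 - 0.50252) = -0.69821
t = -186.889 / sqrt(3.228) * -0.69821 = 72.628 s

72.628 s


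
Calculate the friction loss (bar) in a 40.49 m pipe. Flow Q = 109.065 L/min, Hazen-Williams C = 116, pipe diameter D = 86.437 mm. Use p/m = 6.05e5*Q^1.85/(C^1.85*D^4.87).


Q^1.85 = 5884.6
C^1.85 = 6595.5
D^4.87 = 2.7023e+09
p/m = 0.00019976 bar/m
p_total = 0.00019976 * 40.49 = 0.0080881 bar

0.0080881 bar


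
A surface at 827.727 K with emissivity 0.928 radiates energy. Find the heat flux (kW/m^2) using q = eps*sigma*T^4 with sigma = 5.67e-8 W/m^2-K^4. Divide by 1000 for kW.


T^4 = 4.6941e+11
q = 0.928 * 5.67e-8 * 4.6941e+11 / 1000 = 24.699 kW/m^2

24.699 kW/m^2


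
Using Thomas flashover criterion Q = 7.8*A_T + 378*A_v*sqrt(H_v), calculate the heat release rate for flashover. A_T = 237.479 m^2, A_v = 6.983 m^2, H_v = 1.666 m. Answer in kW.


7.8*A_T = 1852.3
sqrt(H_v) = 1.2907
378*A_v*sqrt(H_v) = 3407.0
Q = 1852.3 + 3407.0 = 5259.3 kW

5259.3 kW


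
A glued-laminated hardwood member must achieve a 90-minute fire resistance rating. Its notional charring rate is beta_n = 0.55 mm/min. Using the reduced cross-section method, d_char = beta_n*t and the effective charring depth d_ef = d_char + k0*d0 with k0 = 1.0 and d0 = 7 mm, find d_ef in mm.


d_char = 0.55 * 90 = 49.5 mm
d_ef = 49.5 + 1.0*7 = 56.5 mm

56.5 mm


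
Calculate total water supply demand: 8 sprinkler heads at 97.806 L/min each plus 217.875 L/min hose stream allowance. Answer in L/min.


Sprinkler demand = 8 * 97.806 = 782.448 L/min
Total = 782.448 + 217.875 = 1000.323 L/min

1000.323 L/min


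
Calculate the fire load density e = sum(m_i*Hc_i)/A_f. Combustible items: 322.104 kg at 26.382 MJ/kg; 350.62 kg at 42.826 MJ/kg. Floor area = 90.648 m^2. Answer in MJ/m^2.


Total energy = 322.104*26.382 + 350.62*42.826
= 8497.748 + 15015.65
= 23513.40 MJ
e = 23513.40 / 90.648 = 259.39 MJ/m^2

259.39 MJ/m^2


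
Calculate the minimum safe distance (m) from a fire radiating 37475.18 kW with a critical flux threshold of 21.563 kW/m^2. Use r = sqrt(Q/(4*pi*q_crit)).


4*pi*q_crit = 270.97
Q/(4*pi*q_crit) = 138.30
r = sqrt(138.30) = 11.760 m

11.760 m


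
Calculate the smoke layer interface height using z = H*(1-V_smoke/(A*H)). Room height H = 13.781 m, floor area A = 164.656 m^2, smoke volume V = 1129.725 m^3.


V/(A*H) = 0.49787
1 - 0.49787 = 0.50213
z = 13.781 * 0.50213 = 6.9199 m

6.9199 m


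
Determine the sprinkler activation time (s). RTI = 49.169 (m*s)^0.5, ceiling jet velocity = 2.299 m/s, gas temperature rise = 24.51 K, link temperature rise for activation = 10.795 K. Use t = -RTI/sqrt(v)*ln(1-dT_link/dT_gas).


dT_link/dT_gas = 0.44043
ln(1 - 0.44043) = -0.58059
t = -49.169 / sqrt(2.299) * -0.58059 = 18.827 s

18.827 s


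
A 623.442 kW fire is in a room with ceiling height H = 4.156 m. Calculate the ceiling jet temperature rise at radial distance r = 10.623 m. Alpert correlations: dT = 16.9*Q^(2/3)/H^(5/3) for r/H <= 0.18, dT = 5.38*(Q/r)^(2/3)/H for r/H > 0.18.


r/H = 10.623 / 4.156 = 2.5561
r/H > 0.18, so dT = 5.38*(Q/r)^(2/3)/H
Q/r = 58.688
(Q/r)^(2/3) = 15.102
dT = 5.38 * 15.102 / 4.156 = 19.550 K

19.550 K


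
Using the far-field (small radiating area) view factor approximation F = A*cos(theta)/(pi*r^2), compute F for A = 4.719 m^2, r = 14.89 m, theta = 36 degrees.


cos(36 deg) = 0.80902
pi*r^2 = 696.53
F = 4.719 * 0.80902 / 696.53 = 0.0054811

0.0054811


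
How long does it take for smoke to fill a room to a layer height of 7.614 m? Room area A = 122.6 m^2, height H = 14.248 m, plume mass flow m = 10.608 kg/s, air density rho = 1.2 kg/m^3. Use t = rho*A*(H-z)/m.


H - z = 6.634 m
t = 1.2 * 122.6 * 6.634 / 10.608 = 92.005 s

92.005 s


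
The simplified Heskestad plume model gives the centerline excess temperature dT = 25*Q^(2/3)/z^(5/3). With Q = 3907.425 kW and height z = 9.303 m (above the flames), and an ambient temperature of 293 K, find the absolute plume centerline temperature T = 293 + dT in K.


Q^(2/3) = 248.08
z^(5/3) = 41.150
dT = 25 * 248.08 / 41.150 = 150.72 K
T = 293 + 150.72 = 443.72 K

443.72 K


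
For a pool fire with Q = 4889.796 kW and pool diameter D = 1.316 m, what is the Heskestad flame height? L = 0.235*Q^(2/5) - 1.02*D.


Q^(2/5) = 29.903
0.235 * Q^(2/5) = 7.0272
1.02 * D = 1.3423
L = 5.6849 m

5.6849 m


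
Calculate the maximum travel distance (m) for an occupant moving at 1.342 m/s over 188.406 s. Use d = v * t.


d = 1.342 * 188.406 = 252.84 m

252.84 m


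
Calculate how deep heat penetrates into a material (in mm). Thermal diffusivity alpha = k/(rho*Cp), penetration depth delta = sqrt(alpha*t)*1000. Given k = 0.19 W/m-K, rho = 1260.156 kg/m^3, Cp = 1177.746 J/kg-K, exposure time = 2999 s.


alpha = 0.19 / (1260.156 * 1177.746) = 1.2802e-07 m^2/s
alpha * t = 0.00038393
delta = sqrt(0.00038393) * 1000 = 19.594 mm

19.594 mm


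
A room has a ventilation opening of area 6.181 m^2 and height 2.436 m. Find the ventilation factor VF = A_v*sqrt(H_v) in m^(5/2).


sqrt(H_v) = 1.5608
VF = 6.181 * 1.5608 = 9.6471 m^(5/2)

9.6471 m^(5/2)


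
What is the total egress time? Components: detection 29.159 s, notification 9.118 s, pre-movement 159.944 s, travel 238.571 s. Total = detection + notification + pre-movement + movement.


Total = 29.159 + 9.118 + 159.944 + 238.571 = 436.792 s

436.792 s


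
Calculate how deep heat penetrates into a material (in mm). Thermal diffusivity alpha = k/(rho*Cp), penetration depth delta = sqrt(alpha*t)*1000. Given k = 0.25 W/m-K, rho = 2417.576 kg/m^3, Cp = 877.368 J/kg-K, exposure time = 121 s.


alpha = 0.25 / (2417.576 * 877.368) = 1.1786e-07 m^2/s
alpha * t = 1.4261e-05
delta = sqrt(1.4261e-05) * 1000 = 3.7764 mm

3.7764 mm


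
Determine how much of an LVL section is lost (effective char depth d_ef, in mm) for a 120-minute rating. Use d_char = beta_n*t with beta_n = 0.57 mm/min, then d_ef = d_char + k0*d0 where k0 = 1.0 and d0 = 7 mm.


d_char = 0.57 * 120 = 68.4 mm
d_ef = 68.4 + 1.0*7 = 75.4 mm

75.4 mm


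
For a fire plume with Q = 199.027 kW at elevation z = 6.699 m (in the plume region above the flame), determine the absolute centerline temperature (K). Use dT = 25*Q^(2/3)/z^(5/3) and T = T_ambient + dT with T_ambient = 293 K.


Q^(2/3) = 34.089
z^(5/3) = 23.806
dT = 25 * 34.089 / 23.806 = 35.798 K
T = 293 + 35.798 = 328.80 K

328.80 K


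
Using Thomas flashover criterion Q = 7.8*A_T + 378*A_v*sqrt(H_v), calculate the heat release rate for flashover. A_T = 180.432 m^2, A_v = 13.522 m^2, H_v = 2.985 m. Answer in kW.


7.8*A_T = 1407.4
sqrt(H_v) = 1.7277
378*A_v*sqrt(H_v) = 8830.9
Q = 1407.4 + 8830.9 = 10238 kW

10238 kW


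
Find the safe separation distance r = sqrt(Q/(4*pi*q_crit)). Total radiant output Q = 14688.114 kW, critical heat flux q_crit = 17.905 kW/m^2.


4*pi*q_crit = 225.00
Q/(4*pi*q_crit) = 65.280
r = sqrt(65.280) = 8.0796 m

8.0796 m


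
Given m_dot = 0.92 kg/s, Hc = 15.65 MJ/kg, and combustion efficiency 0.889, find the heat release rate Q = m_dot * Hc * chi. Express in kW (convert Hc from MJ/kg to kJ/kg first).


Hc = 15.65 MJ/kg = 15.65 * 1000 kJ/kg = 15650 kJ/kg
Q = 0.92 kg/s * 15650 kJ/kg * 0.889 = 12799.822 kW

12799.822 kW


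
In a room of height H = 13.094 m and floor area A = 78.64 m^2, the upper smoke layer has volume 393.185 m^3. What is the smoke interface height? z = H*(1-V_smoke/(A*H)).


V/(A*H) = 0.38184
1 - 0.38184 = 0.61816
z = 13.094 * 0.61816 = 8.0942 m

8.0942 m


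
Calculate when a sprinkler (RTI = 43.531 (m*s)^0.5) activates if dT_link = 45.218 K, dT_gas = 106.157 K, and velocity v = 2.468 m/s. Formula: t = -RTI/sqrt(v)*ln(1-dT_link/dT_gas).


dT_link/dT_gas = 0.42595
ln(1 - 0.42595) = -0.55505
t = -43.531 / sqrt(2.468) * -0.55505 = 15.380 s

15.380 s


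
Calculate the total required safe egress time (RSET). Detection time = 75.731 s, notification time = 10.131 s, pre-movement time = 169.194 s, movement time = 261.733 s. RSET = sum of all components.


Total = 75.731 + 10.131 + 169.194 + 261.733 = 516.789 s

516.789 s


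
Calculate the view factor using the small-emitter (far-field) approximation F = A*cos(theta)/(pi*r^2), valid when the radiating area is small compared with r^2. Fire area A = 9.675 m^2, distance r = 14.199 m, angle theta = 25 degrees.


cos(25 deg) = 0.90631
pi*r^2 = 633.38
F = 9.675 * 0.90631 / 633.38 = 0.013844

0.013844


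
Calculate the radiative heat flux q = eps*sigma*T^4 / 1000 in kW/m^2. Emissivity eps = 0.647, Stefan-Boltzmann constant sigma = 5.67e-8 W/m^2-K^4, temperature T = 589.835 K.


T^4 = 1.2104e+11
q = 0.647 * 5.67e-8 * 1.2104e+11 / 1000 = 4.4403 kW/m^2

4.4403 kW/m^2


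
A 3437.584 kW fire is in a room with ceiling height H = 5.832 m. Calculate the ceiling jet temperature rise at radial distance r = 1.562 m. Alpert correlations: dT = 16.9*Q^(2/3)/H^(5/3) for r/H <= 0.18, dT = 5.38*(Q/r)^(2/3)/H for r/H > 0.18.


r/H = 1.562 / 5.832 = 0.26783
r/H > 0.18, so dT = 5.38*(Q/r)^(2/3)/H
Q/r = 2200.8
(Q/r)^(2/3) = 169.19
dT = 5.38 * 169.19 / 5.832 = 156.08 K

156.08 K


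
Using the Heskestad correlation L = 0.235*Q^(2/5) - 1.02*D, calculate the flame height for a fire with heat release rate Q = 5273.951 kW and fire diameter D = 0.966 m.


Q^(2/5) = 30.822
0.235 * Q^(2/5) = 7.2431
1.02 * D = 0.98532
L = 6.2577 m

6.2577 m


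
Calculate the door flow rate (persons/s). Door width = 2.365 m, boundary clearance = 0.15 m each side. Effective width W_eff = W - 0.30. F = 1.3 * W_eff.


W_eff = 2.365 - 0.30 = 2.065 m
F = 1.3 * 2.065 = 2.6845 persons/s

2.6845 persons/s


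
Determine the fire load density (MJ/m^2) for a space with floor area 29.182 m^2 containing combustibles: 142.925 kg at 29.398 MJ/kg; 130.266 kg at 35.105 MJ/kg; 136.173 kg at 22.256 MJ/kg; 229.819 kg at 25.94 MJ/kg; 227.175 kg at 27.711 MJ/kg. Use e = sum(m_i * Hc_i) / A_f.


Total energy = 142.925*29.398 + 130.266*35.105 + 136.173*22.256 + 229.819*25.94 + 227.175*27.711
= 4201.709 + 4572.988 + 3030.666 + 5961.505 + 6295.246
= 24062.11 MJ
e = 24062.11 / 29.182 = 824.55 MJ/m^2

824.55 MJ/m^2


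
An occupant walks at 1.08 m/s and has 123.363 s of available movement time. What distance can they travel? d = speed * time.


d = 1.08 * 123.363 = 133.23 m

133.23 m


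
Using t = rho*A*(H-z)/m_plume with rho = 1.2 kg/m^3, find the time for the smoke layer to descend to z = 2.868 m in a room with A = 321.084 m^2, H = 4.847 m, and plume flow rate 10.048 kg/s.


H - z = 1.979 m
t = 1.2 * 321.084 * 1.979 / 10.048 = 75.887 s

75.887 s


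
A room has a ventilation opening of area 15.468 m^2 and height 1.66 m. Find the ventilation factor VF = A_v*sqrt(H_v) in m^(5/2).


sqrt(H_v) = 1.2884
VF = 15.468 * 1.2884 = 19.929 m^(5/2)

19.929 m^(5/2)


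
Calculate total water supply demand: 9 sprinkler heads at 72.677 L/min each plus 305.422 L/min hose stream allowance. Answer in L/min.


Sprinkler demand = 9 * 72.677 = 654.093 L/min
Total = 654.093 + 305.422 = 959.515 L/min

959.515 L/min


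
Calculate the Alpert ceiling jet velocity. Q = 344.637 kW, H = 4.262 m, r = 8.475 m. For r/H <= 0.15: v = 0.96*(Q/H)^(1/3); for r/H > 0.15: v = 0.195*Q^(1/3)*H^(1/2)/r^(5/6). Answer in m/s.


r/H = 8.475 / 4.262 = 1.9885
r/H > 0.15, so v = 0.195*Q^(1/3)*H^(1/2)/r^(5/6)
Q^(1/3) = 7.0111
H^(1/2) = 2.0645
r^(5/6) = 5.9354
v = 0.195 * 7.0111 * 2.0645 / 5.9354 = 0.47553 m/s

0.47553 m/s


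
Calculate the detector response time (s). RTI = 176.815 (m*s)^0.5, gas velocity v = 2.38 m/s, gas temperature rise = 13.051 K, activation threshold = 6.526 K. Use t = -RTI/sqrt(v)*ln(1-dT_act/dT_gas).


dT_act/dT_gas = 0.50004
ln(1 - 0.50004) = -0.69322
t = -176.815 / sqrt(2.38) * -0.69322 = 79.452 s

79.452 s


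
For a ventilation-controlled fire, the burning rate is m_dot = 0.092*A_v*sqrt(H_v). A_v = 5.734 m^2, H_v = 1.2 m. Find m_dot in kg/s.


sqrt(H_v) = 1.0954
m_dot = 0.092 * 5.734 * 1.0954 = 0.57788 kg/s

0.57788 kg/s


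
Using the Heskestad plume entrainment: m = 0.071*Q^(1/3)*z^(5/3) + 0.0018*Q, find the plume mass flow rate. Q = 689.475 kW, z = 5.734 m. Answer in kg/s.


Q^(1/3) = 8.8343
z^(5/3) = 18.369
First term = 0.071 * 8.8343 * 18.369 = 11.522
Second term = 0.0018 * 689.475 = 1.2411
m = 12.763 kg/s

12.763 kg/s


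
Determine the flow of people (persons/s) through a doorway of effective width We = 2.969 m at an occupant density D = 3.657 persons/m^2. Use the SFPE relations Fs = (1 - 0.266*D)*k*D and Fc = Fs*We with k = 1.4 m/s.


1 - 0.266*D = 1 - 0.266*3.657 = 0.027238
Fs = 0.027238 * 1.4 * 3.657 = 0.13945 persons/(s*m)
Fc = 0.13945 * 2.969 = 0.41404 persons/s

0.41404 persons/s


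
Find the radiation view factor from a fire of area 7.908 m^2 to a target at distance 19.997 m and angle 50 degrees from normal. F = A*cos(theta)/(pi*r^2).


cos(50 deg) = 0.64279
pi*r^2 = 1256.3
F = 7.908 * 0.64279 / 1256.3 = 0.0040463

0.0040463


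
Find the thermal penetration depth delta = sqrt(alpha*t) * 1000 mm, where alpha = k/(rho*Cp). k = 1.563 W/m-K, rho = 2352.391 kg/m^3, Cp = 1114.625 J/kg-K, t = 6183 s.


alpha = 1.563 / (2352.391 * 1114.625) = 5.9610e-07 m^2/s
alpha * t = 0.0036857
delta = sqrt(0.0036857) * 1000 = 60.710 mm

60.710 mm


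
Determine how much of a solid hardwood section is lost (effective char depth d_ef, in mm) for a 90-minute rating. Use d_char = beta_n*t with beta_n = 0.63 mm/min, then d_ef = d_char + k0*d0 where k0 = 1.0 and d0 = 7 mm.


d_char = 0.63 * 90 = 56.7 mm
d_ef = 56.7 + 1.0*7 = 63.7 mm

63.7 mm


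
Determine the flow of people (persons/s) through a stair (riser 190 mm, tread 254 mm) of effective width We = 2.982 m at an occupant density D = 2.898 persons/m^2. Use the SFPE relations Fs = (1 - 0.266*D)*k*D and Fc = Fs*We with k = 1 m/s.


1 - 0.266*D = 1 - 0.266*2.898 = 0.22913
Fs = 0.22913 * 1 * 2.898 = 0.66402 persons/(s*m)
Fc = 0.66402 * 2.982 = 1.9801 persons/s

1.9801 persons/s


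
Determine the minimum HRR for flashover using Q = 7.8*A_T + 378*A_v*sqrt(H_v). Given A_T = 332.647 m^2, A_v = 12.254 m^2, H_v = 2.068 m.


7.8*A_T = 2594.6
sqrt(H_v) = 1.4381
378*A_v*sqrt(H_v) = 6661.1
Q = 2594.6 + 6661.1 = 9255.7 kW

9255.7 kW


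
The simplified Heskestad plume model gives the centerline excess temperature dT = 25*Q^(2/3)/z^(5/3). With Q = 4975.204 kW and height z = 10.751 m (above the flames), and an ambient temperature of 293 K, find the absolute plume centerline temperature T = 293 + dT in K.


Q^(2/3) = 291.43
z^(5/3) = 52.370
dT = 25 * 291.43 / 52.370 = 139.12 K
T = 293 + 139.12 = 432.12 K

432.12 K


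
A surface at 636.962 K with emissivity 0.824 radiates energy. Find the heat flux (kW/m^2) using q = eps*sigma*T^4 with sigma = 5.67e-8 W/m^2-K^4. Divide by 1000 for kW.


T^4 = 1.6461e+11
q = 0.824 * 5.67e-8 * 1.6461e+11 / 1000 = 7.6907 kW/m^2

7.6907 kW/m^2


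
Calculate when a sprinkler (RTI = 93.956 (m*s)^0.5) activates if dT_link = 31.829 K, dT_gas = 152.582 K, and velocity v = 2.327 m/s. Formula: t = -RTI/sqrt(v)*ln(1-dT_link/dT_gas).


dT_link/dT_gas = 0.20860
ln(1 - 0.20860) = -0.23396
t = -93.956 / sqrt(2.327) * -0.23396 = 14.410 s

14.410 s


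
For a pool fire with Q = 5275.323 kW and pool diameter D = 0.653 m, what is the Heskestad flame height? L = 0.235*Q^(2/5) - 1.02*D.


Q^(2/5) = 30.825
0.235 * Q^(2/5) = 7.2438
1.02 * D = 0.66606
L = 6.5778 m

6.5778 m


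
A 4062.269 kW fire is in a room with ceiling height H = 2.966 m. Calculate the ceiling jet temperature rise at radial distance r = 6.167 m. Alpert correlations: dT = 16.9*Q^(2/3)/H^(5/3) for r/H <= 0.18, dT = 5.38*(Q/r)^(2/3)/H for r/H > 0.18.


r/H = 6.167 / 2.966 = 2.0792
r/H > 0.18, so dT = 5.38*(Q/r)^(2/3)/H
Q/r = 658.71
(Q/r)^(2/3) = 75.706
dT = 5.38 * 75.706 / 2.966 = 137.32 K

137.32 K


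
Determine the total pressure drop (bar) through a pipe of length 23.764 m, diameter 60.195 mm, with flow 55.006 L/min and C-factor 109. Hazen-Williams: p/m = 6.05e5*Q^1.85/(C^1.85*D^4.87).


Q^1.85 = 1658.7
C^1.85 = 5878.1
D^4.87 = 4.6394e+08
p/m = 0.00036797 bar/m
p_total = 0.00036797 * 23.764 = 0.0087445 bar

0.0087445 bar
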